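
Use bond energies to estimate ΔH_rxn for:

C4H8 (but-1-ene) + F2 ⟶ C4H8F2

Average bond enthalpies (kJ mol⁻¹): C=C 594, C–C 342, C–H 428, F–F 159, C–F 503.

Bonds broken (reactants):
  C–C: 2 × 342 = 684
  C–H: 8 × 428 = 3424
  C=C: 1 × 594 = 594
  F–F: 1 × 159 = 159
  Σ(broken) = 4861 kJ
Bonds formed (products):
  C–C: 3 × 342 = 1026
  C–F: 2 × 503 = 1006
  C–H: 8 × 428 = 3424
  Σ(formed) = 5456 kJ
ΔH = Σ(broken) − Σ(formed) = 4861 − 5456 = −595 kJ

ΔH ≈ −595 kJ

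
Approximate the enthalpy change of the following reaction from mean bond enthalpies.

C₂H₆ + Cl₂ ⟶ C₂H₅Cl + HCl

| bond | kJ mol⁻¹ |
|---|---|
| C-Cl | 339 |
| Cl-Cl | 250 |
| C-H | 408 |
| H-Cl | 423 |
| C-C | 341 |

Bonds broken (reactants):
  C-C: 1 × 341 = 341
  C-H: 6 × 408 = 2448
  Cl-Cl: 1 × 250 = 250
  Σ(broken) = 3039 kJ
Bonds formed (products):
  C-C: 1 × 341 = 341
  C-Cl: 1 × 339 = 339
  C-H: 5 × 408 = 2040
  H-Cl: 1 × 423 = 423
  Σ(formed) = 3143 kJ
ΔH = Σ(broken) − Σ(formed) = 3039 − 3143 = −104 kJ

ΔH ≈ −104 kJ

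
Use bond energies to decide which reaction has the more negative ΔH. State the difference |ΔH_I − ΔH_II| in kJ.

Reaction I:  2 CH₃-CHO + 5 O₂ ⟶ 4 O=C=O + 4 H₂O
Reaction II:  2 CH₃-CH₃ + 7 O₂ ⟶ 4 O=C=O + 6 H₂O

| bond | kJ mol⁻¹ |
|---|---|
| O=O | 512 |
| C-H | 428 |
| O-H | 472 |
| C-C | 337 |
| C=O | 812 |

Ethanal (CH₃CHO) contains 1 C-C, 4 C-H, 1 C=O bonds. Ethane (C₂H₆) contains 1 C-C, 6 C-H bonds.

Reaction I:
  Bonds broken (reactants):
    C-C: 2 × 337 = 674
    C-H: 8 × 428 = 3424
    C=O: 2 × 812 = 1624
    O=O: 5 × 512 = 2560
    Σ(broken) = 8282 kJ
  Bonds formed (products):
    C=O: 8 × 812 = 6496
    O-H: 8 × 472 = 3776
    Σ(formed) = 10272 kJ
  ΔH_I = 8282 − 10272 = −1990 kJ
Reaction II:
  Bonds broken (reactants):
    C-C: 2 × 337 = 674
    C-H: 12 × 428 = 5136
    O=O: 7 × 512 = 3584
    Σ(broken) = 9394 kJ
  Bonds formed (products):
    C=O: 8 × 812 = 6496
    O-H: 12 × 472 = 5664
    Σ(formed) = 12160 kJ
  ΔH_II = 9394 − 12160 = −2766 kJ
ΔH_I − ΔH_II = +776 kJ, so reaction II has the more negative ΔH; |ΔH_I − ΔH_II| = 776 kJ.

Reaction II, by 776 kJ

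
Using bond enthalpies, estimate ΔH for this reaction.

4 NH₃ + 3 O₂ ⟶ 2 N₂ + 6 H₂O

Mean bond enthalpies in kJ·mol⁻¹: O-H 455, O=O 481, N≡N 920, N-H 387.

Bonds broken (reactants):
  N-H: 12 × 387 = 4644
  O=O: 3 × 481 = 1443
  Σ(broken) = 6087 kJ
Bonds formed (products):
  N≡N: 2 × 920 = 1840
  O-H: 12 × 455 = 5460
  Σ(formed) = 7300 kJ
ΔH = Σ(broken) − Σ(formed) = 6087 − 7300 = −1213 kJ

ΔH ≈ −1213 kJ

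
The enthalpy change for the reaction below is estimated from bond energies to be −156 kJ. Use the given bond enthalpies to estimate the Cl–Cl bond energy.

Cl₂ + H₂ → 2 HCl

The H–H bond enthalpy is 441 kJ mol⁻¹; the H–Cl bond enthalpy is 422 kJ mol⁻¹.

D(Cl–Cl) ≈ 247 kJ/mol

Let D be the Cl–Cl bond energy.
Σ(broken) = 1×D + 1×441 = 441 + D
Σ(formed) = 2×422 = 844
ΔH = Σ(broken) − Σ(formed) = (441 + D) − (844) = −403 + D
Setting this equal to −156 kJ gives D = 247 kJ/mol.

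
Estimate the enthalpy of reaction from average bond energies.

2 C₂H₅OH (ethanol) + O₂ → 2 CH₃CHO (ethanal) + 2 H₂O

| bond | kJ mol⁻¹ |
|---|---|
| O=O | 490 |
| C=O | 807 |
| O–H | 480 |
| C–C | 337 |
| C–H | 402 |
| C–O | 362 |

ΔH ≈ −556 kJ

Bonds broken (reactants):
  C–C: 2 × 337 = 674
  C–H: 10 × 402 = 4020
  C–O: 2 × 362 = 724
  O–H: 2 × 480 = 960
  O=O: 1 × 490 = 490
  Σ(broken) = 6868 kJ
Bonds formed (products):
  C–C: 2 × 337 = 674
  C–H: 8 × 402 = 3216
  C=O: 2 × 807 = 1614
  O–H: 4 × 480 = 1920
  Σ(formed) = 7424 kJ
ΔH = Σ(broken) − Σ(formed) = 6868 − 7424 = −556 kJ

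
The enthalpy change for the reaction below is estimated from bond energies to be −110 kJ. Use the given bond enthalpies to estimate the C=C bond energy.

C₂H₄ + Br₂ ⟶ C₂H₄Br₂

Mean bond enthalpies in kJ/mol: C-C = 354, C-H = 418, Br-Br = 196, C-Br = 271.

D(C=C) ≈ 590 kJ/mol

Let D be the C=C bond energy.
Σ(broken) = 1×196 + 4×418 + 1×D = 1868 + D
Σ(formed) = 2×271 + 1×354 + 4×418 = 2568
ΔH = Σ(broken) − Σ(formed) = (1868 + D) − (2568) = −700 + D
Setting this equal to −110 kJ gives D = 590 kJ/mol.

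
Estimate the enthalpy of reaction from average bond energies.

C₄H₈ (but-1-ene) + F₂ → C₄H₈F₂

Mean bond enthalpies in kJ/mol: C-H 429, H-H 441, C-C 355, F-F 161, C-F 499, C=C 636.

Bonds broken (reactants):
  C-C: 2 × 355 = 710
  C-H: 8 × 429 = 3432
  C=C: 1 × 636 = 636
  F-F: 1 × 161 = 161
  Σ(broken) = 4939 kJ
Bonds formed (products):
  C-C: 3 × 355 = 1065
  C-F: 2 × 499 = 998
  C-H: 8 × 429 = 3432
  Σ(formed) = 5495 kJ
ΔH = Σ(broken) − Σ(formed) = 4939 − 5495 = −556 kJ

ΔH ≈ −556 kJ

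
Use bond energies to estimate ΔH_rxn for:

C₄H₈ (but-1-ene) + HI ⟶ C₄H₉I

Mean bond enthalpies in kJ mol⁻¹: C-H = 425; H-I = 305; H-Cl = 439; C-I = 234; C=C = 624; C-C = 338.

Bonds broken (reactants):
  C-C: 2 × 338 = 676
  C-H: 8 × 425 = 3400
  C=C: 1 × 624 = 624
  H-I: 1 × 305 = 305
  Σ(broken) = 5005 kJ
Bonds formed (products):
  C-C: 3 × 338 = 1014
  C-H: 9 × 425 = 3825
  C-I: 1 × 234 = 234
  Σ(formed) = 5073 kJ
ΔH = Σ(broken) − Σ(formed) = 5005 − 5073 = −68 kJ

ΔH ≈ −68 kJ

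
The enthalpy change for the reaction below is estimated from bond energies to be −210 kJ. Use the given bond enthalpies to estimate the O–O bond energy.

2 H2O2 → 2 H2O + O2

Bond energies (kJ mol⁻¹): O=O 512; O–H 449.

Let D be the O–O bond energy.
Σ(broken) = 4×449 + 2×D = 1796 + 2D
Σ(formed) = 4×449 + 1×512 = 2308
ΔH = Σ(broken) − Σ(formed) = (1796 + 2D) − (2308) = −512 + 2D
Setting this equal to −210 kJ gives 2D = 302, so D = 151 kJ/mol.

D(O–O) ≈ 151 kJ/mol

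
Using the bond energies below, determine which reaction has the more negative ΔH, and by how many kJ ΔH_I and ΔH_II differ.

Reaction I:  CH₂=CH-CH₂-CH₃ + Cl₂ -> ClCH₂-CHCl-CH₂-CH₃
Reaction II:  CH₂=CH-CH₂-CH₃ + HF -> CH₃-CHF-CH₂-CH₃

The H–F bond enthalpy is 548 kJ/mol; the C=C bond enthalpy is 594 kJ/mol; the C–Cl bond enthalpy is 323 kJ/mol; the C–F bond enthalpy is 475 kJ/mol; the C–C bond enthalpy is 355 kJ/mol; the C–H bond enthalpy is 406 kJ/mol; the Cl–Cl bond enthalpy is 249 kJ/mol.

Reaction I:
  Bonds broken (reactants):
    C–C: 2 × 355 = 710
    C–H: 8 × 406 = 3248
    C=C: 1 × 594 = 594
    Cl–Cl: 1 × 249 = 249
    Σ(broken) = 4801 kJ
  Bonds formed (products):
    C–C: 3 × 355 = 1065
    C–Cl: 2 × 323 = 646
    C–H: 8 × 406 = 3248
    Σ(formed) = 4959 kJ
  ΔH_I = 4801 − 4959 = −158 kJ
Reaction II:
  Bonds broken (reactants):
    C–C: 2 × 355 = 710
    C–H: 8 × 406 = 3248
    C=C: 1 × 594 = 594
    H–F: 1 × 548 = 548
    Σ(broken) = 5100 kJ
  Bonds formed (products):
    C–C: 3 × 355 = 1065
    C–F: 1 × 475 = 475
    C–H: 9 × 406 = 3654
    Σ(formed) = 5194 kJ
  ΔH_II = 5100 − 5194 = −94 kJ
ΔH_I − ΔH_II = −64 kJ, so reaction I has the more negative ΔH; |ΔH_I − ΔH_II| = 64 kJ.

Reaction I, by 64 kJ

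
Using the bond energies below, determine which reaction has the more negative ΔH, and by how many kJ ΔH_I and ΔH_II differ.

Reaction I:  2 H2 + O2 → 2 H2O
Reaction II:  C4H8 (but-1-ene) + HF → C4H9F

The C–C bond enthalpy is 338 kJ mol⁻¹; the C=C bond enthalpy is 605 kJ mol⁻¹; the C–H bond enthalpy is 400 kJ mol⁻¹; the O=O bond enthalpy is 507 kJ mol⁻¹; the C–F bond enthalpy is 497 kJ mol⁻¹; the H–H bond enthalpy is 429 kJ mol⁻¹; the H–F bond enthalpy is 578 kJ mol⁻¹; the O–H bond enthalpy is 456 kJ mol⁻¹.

Reaction I:
  Bonds broken (reactants):
    H–H: 2 × 429 = 858
    O=O: 1 × 507 = 507
    Σ(broken) = 1365 kJ
  Bonds formed (products):
    O–H: 4 × 456 = 1824
    Σ(formed) = 1824 kJ
  ΔH_I = 1365 − 1824 = −459 kJ
Reaction II:
  Bonds broken (reactants):
    C–C: 2 × 338 = 676
    C–H: 8 × 400 = 3200
    C=C: 1 × 605 = 605
    H–F: 1 × 578 = 578
    Σ(broken) = 5059 kJ
  Bonds formed (products):
    C–C: 3 × 338 = 1014
    C–F: 1 × 497 = 497
    C–H: 9 × 400 = 3600
    Σ(formed) = 5111 kJ
  ΔH_II = 5059 − 5111 = −52 kJ
ΔH_I − ΔH_II = −407 kJ, so reaction I has the more negative ΔH; |ΔH_I − ΔH_II| = 407 kJ.

Reaction I, by 407 kJ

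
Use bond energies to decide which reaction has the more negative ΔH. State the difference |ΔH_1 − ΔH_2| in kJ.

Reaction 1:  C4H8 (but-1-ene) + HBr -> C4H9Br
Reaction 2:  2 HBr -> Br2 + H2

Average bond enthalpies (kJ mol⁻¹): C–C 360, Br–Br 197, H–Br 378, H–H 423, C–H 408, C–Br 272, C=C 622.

Reaction 1, by 176 kJ

Reaction 1:
  Bonds broken (reactants):
    C–C: 2 × 360 = 720
    C–H: 8 × 408 = 3264
    C=C: 1 × 622 = 622
    H–Br: 1 × 378 = 378
    Σ(broken) = 4984 kJ
  Bonds formed (products):
    C–Br: 1 × 272 = 272
    C–C: 3 × 360 = 1080
    C–H: 9 × 408 = 3672
    Σ(formed) = 5024 kJ
  ΔH_1 = 4984 − 5024 = −40 kJ
Reaction 2:
  Bonds broken (reactants):
    H–Br: 2 × 378 = 756
    Σ(broken) = 756 kJ
  Bonds formed (products):
    Br–Br: 1 × 197 = 197
    H–H: 1 × 423 = 423
    Σ(formed) = 620 kJ
  ΔH_2 = 756 − 620 = +136 kJ
ΔH_1 − ΔH_2 = −176 kJ, so reaction 1 has the more negative ΔH; |ΔH_1 − ΔH_2| = 176 kJ.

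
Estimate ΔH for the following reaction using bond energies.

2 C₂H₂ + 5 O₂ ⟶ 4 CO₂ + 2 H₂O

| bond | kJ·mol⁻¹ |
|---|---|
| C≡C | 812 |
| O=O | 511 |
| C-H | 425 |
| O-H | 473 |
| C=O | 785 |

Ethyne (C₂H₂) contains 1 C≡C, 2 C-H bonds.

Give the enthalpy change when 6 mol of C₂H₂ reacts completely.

ΔH = −6879 kJ

Bonds broken (reactants):
  C≡C: 2 × 812 = 1624
  C-H: 4 × 425 = 1700
  O=O: 5 × 511 = 2555
  Σ(broken) = 5879 kJ
Bonds formed (products):
  C=O: 8 × 785 = 6280
  O-H: 4 × 473 = 1892
  Σ(formed) = 8172 kJ
ΔH = Σ(broken) − Σ(formed) = 5879 − 8172 = −2293 kJ
For 3× the reaction as written: 3 × (−2293) = −6879 kJ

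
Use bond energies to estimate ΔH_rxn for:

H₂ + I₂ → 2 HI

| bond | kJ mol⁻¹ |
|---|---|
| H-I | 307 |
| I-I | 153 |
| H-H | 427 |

Bonds broken (reactants):
  H-H: 1 × 427 = 427
  I-I: 1 × 153 = 153
  Σ(broken) = 580 kJ
Bonds formed (products):
  H-I: 2 × 307 = 614
  Σ(formed) = 614 kJ
ΔH = Σ(broken) − Σ(formed) = 580 − 614 = −34 kJ

ΔH ≈ −34 kJ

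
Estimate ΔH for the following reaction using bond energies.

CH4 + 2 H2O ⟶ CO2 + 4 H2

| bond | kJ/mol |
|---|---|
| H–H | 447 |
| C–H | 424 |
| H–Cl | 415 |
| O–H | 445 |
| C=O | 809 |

Bonds broken (reactants):
  C–H: 4 × 424 = 1696
  O–H: 4 × 445 = 1780
  Σ(broken) = 3476 kJ
Bonds formed (products):
  C=O: 2 × 809 = 1618
  H–H: 4 × 447 = 1788
  Σ(formed) = 3406 kJ
ΔH = Σ(broken) − Σ(formed) = 3476 − 3406 = +70 kJ

ΔH ≈ +70 kJ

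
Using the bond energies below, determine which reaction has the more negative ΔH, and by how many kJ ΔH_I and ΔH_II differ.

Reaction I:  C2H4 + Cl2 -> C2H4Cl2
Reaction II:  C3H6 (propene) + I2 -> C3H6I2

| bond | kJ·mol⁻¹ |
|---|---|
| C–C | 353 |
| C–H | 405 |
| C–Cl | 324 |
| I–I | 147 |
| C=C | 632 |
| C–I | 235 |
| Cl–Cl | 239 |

Reaction I, by 86 kJ

Reaction I:
  Bonds broken (reactants):
    C–H: 4 × 405 = 1620
    C=C: 1 × 632 = 632
    Cl–Cl: 1 × 239 = 239
    Σ(broken) = 2491 kJ
  Bonds formed (products):
    C–C: 1 × 353 = 353
    C–Cl: 2 × 324 = 648
    C–H: 4 × 405 = 1620
    Σ(formed) = 2621 kJ
  ΔH_I = 2491 − 2621 = −130 kJ
Reaction II:
  Bonds broken (reactants):
    C–C: 1 × 353 = 353
    C–H: 6 × 405 = 2430
    C=C: 1 × 632 = 632
    I–I: 1 × 147 = 147
    Σ(broken) = 3562 kJ
  Bonds formed (products):
    C–C: 2 × 353 = 706
    C–H: 6 × 405 = 2430
    C–I: 2 × 235 = 470
    Σ(formed) = 3606 kJ
  ΔH_II = 3562 − 3606 = −44 kJ
ΔH_I − ΔH_II = −86 kJ, so reaction I has the more negative ΔH; |ΔH_I − ΔH_II| = 86 kJ.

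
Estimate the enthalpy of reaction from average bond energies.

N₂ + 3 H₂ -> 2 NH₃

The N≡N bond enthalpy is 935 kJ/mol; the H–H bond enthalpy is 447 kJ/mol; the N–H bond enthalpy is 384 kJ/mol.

ΔH ≈ −28 kJ

Bonds broken (reactants):
  H–H: 3 × 447 = 1341
  N≡N: 1 × 935 = 935
  Σ(broken) = 2276 kJ
Bonds formed (products):
  N–H: 6 × 384 = 2304
  Σ(formed) = 2304 kJ
ΔH = Σ(broken) − Σ(formed) = 2276 − 2304 = −28 kJ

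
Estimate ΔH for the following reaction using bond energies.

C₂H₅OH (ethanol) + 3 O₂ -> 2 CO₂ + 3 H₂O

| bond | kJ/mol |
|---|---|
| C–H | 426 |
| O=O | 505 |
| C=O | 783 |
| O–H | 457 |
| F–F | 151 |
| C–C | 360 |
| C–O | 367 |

ΔH ≈ −1045 kJ

Bonds broken (reactants):
  C–C: 1 × 360 = 360
  C–H: 5 × 426 = 2130
  C–O: 1 × 367 = 367
  O–H: 1 × 457 = 457
  O=O: 3 × 505 = 1515
  Σ(broken) = 4829 kJ
Bonds formed (products):
  C=O: 4 × 783 = 3132
  O–H: 6 × 457 = 2742
  Σ(formed) = 5874 kJ
ΔH = Σ(broken) − Σ(formed) = 4829 − 5874 = −1045 kJ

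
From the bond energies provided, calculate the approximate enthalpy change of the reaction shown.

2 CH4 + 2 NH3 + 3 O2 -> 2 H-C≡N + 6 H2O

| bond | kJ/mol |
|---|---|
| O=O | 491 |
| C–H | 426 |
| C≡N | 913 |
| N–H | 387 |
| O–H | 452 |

Bonds broken (reactants):
  C–H: 8 × 426 = 3408
  N–H: 6 × 387 = 2322
  O=O: 3 × 491 = 1473
  Σ(broken) = 7203 kJ
Bonds formed (products):
  C≡N: 2 × 913 = 1826
  C–H: 2 × 426 = 852
  O–H: 12 × 452 = 5424
  Σ(formed) = 8102 kJ
ΔH = Σ(broken) − Σ(formed) = 7203 − 8102 = −899 kJ

ΔH ≈ −899 kJ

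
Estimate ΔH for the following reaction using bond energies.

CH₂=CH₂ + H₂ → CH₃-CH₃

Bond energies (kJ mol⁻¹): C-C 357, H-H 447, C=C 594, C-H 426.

ΔH ≈ −168 kJ

Bonds broken (reactants):
  C-H: 4 × 426 = 1704
  C=C: 1 × 594 = 594
  H-H: 1 × 447 = 447
  Σ(broken) = 2745 kJ
Bonds formed (products):
  C-C: 1 × 357 = 357
  C-H: 6 × 426 = 2556
  Σ(formed) = 2913 kJ
ΔH = Σ(broken) − Σ(formed) = 2745 − 2913 = −168 kJ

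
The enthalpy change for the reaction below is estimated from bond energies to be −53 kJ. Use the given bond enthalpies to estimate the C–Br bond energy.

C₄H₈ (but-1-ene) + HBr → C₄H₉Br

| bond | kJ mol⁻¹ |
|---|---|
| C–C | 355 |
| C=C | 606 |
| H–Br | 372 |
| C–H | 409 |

Let D be the C–Br bond energy.
Σ(broken) = 2×355 + 8×409 + 1×606 + 1×372 = 4960
Σ(formed) = 1×D + 3×355 + 9×409 = 4746 + D
ΔH = Σ(broken) − Σ(formed) = (4960) − (4746 + D) = +214 − D
Setting this equal to −53 kJ gives D = 267 kJ/mol.

D(C–Br) ≈ 267 kJ/mol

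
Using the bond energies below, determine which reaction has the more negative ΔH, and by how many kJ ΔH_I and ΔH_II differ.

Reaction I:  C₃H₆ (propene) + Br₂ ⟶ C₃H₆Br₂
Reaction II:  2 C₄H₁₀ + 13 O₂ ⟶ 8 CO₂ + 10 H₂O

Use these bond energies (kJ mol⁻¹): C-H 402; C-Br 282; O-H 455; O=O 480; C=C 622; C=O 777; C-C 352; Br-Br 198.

Reaction I:
  Bonds broken (reactants):
    Br-Br: 1 × 198 = 198
    C-C: 1 × 352 = 352
    C-H: 6 × 402 = 2412
    C=C: 1 × 622 = 622
    Σ(broken) = 3584 kJ
  Bonds formed (products):
    C-Br: 2 × 282 = 564
    C-C: 2 × 352 = 704
    C-H: 6 × 402 = 2412
    Σ(formed) = 3680 kJ
  ΔH_I = 3584 − 3680 = −96 kJ
Reaction II:
  Bonds broken (reactants):
    C-C: 6 × 352 = 2112
    C-H: 20 × 402 = 8040
    O=O: 13 × 480 = 6240
    Σ(broken) = 16392 kJ
  Bonds formed (products):
    C=O: 16 × 777 = 12432
    O-H: 20 × 455 = 9100
    Σ(formed) = 21532 kJ
  ΔH_II = 16392 − 21532 = −5140 kJ
ΔH_I − ΔH_II = +5044 kJ, so reaction II has the more negative ΔH; |ΔH_I − ΔH_II| = 5044 kJ.

Reaction II, by 5044 kJ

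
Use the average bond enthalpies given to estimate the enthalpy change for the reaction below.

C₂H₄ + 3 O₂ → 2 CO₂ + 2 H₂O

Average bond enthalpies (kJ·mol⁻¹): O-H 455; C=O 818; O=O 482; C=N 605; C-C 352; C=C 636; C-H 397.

Bonds broken (reactants):
  C-H: 4 × 397 = 1588
  C=C: 1 × 636 = 636
  O=O: 3 × 482 = 1446
  Σ(broken) = 3670 kJ
Bonds formed (products):
  C=O: 4 × 818 = 3272
  O-H: 4 × 455 = 1820
  Σ(formed) = 5092 kJ
ΔH = Σ(broken) − Σ(formed) = 3670 − 5092 = −1422 kJ

ΔH ≈ −1422 kJ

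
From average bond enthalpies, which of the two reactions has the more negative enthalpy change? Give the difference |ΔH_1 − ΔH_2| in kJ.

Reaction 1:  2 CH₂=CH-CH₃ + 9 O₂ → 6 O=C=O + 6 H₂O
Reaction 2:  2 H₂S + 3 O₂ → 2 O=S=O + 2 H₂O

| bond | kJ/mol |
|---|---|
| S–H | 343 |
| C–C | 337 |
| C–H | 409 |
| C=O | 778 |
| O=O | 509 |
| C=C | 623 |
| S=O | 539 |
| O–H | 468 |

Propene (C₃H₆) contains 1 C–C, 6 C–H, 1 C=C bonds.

Reaction 1, by 2414 kJ

Reaction 1:
  Bonds broken (reactants):
    C–C: 2 × 337 = 674
    C–H: 12 × 409 = 4908
    C=C: 2 × 623 = 1246
    O=O: 9 × 509 = 4581
    Σ(broken) = 11409 kJ
  Bonds formed (products):
    C=O: 12 × 778 = 9336
    O–H: 12 × 468 = 5616
    Σ(formed) = 14952 kJ
  ΔH_1 = 11409 − 14952 = −3543 kJ
Reaction 2:
  Bonds broken (reactants):
    O=O: 3 × 509 = 1527
    S–H: 4 × 343 = 1372
    Σ(broken) = 2899 kJ
  Bonds formed (products):
    O–H: 4 × 468 = 1872
    S=O: 4 × 539 = 2156
    Σ(formed) = 4028 kJ
  ΔH_2 = 2899 − 4028 = −1129 kJ
ΔH_1 − ΔH_2 = −2414 kJ, so reaction 1 has the more negative ΔH; |ΔH_1 − ΔH_2| = 2414 kJ.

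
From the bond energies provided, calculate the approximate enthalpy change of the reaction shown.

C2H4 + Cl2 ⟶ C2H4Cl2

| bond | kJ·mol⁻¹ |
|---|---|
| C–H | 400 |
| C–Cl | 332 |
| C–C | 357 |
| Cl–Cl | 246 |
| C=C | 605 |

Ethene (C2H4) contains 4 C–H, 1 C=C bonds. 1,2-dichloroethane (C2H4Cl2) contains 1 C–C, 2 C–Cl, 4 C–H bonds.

Bonds broken (reactants):
  C–H: 4 × 400 = 1600
  C=C: 1 × 605 = 605
  Cl–Cl: 1 × 246 = 246
  Σ(broken) = 2451 kJ
Bonds formed (products):
  C–C: 1 × 357 = 357
  C–Cl: 2 × 332 = 664
  C–H: 4 × 400 = 1600
  Σ(formed) = 2621 kJ
ΔH = Σ(broken) − Σ(formed) = 2451 − 2621 = −170 kJ

ΔH ≈ −170 kJ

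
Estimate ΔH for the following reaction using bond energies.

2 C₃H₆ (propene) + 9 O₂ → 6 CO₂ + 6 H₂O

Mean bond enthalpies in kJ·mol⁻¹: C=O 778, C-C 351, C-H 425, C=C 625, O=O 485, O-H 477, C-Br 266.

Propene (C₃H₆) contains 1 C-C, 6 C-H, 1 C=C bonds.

ΔH ≈ −3643 kJ

Bonds broken (reactants):
  C-C: 2 × 351 = 702
  C-H: 12 × 425 = 5100
  C=C: 2 × 625 = 1250
  O=O: 9 × 485 = 4365
  Σ(broken) = 11417 kJ
Bonds formed (products):
  C=O: 12 × 778 = 9336
  O-H: 12 × 477 = 5724
  Σ(formed) = 15060 kJ
ΔH = Σ(broken) − Σ(formed) = 11417 − 15060 = −3643 kJ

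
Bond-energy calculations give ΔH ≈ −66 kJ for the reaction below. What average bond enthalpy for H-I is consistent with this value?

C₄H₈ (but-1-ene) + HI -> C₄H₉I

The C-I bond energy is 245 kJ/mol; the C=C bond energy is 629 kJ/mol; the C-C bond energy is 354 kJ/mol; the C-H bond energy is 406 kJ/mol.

D(H-I) ≈ 310 kJ/mol

Let D be the H-I bond energy.
Σ(broken) = 2×354 + 8×406 + 1×629 + 1×D = 4585 + D
Σ(formed) = 3×354 + 9×406 + 1×245 = 4961
ΔH = Σ(broken) − Σ(formed) = (4585 + D) − (4961) = −376 + D
Setting this equal to −66 kJ gives D = 310 kJ/mol.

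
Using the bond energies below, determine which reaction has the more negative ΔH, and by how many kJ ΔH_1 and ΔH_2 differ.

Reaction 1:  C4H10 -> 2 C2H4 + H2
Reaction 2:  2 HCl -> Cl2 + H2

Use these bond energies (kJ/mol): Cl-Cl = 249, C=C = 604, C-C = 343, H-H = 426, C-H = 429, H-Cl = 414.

Reaction 1:
  Bonds broken (reactants):
    C-C: 3 × 343 = 1029
    C-H: 10 × 429 = 4290
    Σ(broken) = 5319 kJ
  Bonds formed (products):
    C-H: 8 × 429 = 3432
    C=C: 2 × 604 = 1208
    H-H: 1 × 426 = 426
    Σ(formed) = 5066 kJ
  ΔH_1 = 5319 − 5066 = +253 kJ
Reaction 2:
  Bonds broken (reactants):
    H-Cl: 2 × 414 = 828
    Σ(broken) = 828 kJ
  Bonds formed (products):
    Cl-Cl: 1 × 249 = 249
    H-H: 1 × 426 = 426
    Σ(formed) = 675 kJ
  ΔH_2 = 828 − 675 = +153 kJ
ΔH_1 − ΔH_2 = +100 kJ, so reaction 2 has the more negative ΔH; |ΔH_1 − ΔH_2| = 100 kJ.

Reaction 2, by 100 kJ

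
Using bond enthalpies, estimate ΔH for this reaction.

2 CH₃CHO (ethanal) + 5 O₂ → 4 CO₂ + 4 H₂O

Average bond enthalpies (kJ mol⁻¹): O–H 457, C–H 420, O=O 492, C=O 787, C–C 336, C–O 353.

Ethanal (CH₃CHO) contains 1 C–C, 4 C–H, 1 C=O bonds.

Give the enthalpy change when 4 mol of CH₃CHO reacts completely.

ΔH = −3772 kJ

Bonds broken (reactants):
  C–C: 2 × 336 = 672
  C–H: 8 × 420 = 3360
  C=O: 2 × 787 = 1574
  O=O: 5 × 492 = 2460
  Σ(broken) = 8066 kJ
Bonds formed (products):
  C=O: 8 × 787 = 6296
  O–H: 8 × 457 = 3656
  Σ(formed) = 9952 kJ
ΔH = Σ(broken) − Σ(formed) = 8066 − 9952 = −1886 kJ
For 2× the reaction as written: 2 × (−1886) = −3772 kJ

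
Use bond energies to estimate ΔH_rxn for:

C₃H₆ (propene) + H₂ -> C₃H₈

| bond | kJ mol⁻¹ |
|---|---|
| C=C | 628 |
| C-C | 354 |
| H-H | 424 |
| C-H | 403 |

ΔH ≈ −108 kJ

Bonds broken (reactants):
  C-C: 1 × 354 = 354
  C-H: 6 × 403 = 2418
  C=C: 1 × 628 = 628
  H-H: 1 × 424 = 424
  Σ(broken) = 3824 kJ
Bonds formed (products):
  C-C: 2 × 354 = 708
  C-H: 8 × 403 = 3224
  Σ(formed) = 3932 kJ
ΔH = Σ(broken) − Σ(formed) = 3824 − 3932 = −108 kJ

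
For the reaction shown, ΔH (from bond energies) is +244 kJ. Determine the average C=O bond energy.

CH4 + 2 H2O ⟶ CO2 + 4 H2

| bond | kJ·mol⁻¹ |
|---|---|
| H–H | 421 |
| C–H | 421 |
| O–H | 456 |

Let D be the C=O bond energy.
Σ(broken) = 4×421 + 4×456 = 3508
Σ(formed) = 2×D + 4×421 = 1684 + 2D
ΔH = Σ(broken) − Σ(formed) = (3508) − (1684 + 2D) = +1824 − 2D
Setting this equal to +244 kJ gives 2D = 1580, so D = 790 kJ/mol.

D(C=O) ≈ 790 kJ/mol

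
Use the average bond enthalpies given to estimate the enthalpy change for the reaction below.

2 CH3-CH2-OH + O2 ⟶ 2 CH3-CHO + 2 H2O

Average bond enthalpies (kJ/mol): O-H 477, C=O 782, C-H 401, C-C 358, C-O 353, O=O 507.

Bonds broken (reactants):
  C-C: 2 × 358 = 716
  C-H: 10 × 401 = 4010
  C-O: 2 × 353 = 706
  O-H: 2 × 477 = 954
  O=O: 1 × 507 = 507
  Σ(broken) = 6893 kJ
Bonds formed (products):
  C-C: 2 × 358 = 716
  C-H: 8 × 401 = 3208
  C=O: 2 × 782 = 1564
  O-H: 4 × 477 = 1908
  Σ(formed) = 7396 kJ
ΔH = Σ(broken) − Σ(formed) = 6893 − 7396 = −503 kJ

ΔH ≈ −503 kJ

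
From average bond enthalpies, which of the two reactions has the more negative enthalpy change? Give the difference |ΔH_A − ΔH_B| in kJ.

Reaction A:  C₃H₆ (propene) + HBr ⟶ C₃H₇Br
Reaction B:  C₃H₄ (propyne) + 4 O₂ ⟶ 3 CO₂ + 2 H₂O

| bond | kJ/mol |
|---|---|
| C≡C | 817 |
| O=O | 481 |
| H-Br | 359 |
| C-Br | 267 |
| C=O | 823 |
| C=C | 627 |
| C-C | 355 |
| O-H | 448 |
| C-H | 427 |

Reaction A:
  Bonds broken (reactants):
    C-C: 1 × 355 = 355
    C-H: 6 × 427 = 2562
    C=C: 1 × 627 = 627
    H-Br: 1 × 359 = 359
    Σ(broken) = 3903 kJ
  Bonds formed (products):
    C-Br: 1 × 267 = 267
    C-C: 2 × 355 = 710
    C-H: 7 × 427 = 2989
    Σ(formed) = 3966 kJ
  ΔH_A = 3903 − 3966 = −63 kJ
Reaction B:
  Bonds broken (reactants):
    C≡C: 1 × 817 = 817
    C-C: 1 × 355 = 355
    C-H: 4 × 427 = 1708
    O=O: 4 × 481 = 1924
    Σ(broken) = 4804 kJ
  Bonds formed (products):
    C=O: 6 × 823 = 4938
    O-H: 4 × 448 = 1792
    Σ(formed) = 6730 kJ
  ΔH_B = 4804 − 6730 = −1926 kJ
ΔH_A − ΔH_B = +1863 kJ, so reaction B has the more negative ΔH; |ΔH_A − ΔH_B| = 1863 kJ.

Reaction B, by 1863 kJ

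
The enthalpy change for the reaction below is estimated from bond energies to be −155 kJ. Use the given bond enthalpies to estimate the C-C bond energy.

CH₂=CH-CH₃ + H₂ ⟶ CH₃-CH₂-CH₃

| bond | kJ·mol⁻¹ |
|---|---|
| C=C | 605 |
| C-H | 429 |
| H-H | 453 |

Let D be the C-C bond energy.
Σ(broken) = 1×D + 6×429 + 1×605 + 1×453 = 3632 + D
Σ(formed) = 2×D + 8×429 = 3432 + 2D
ΔH = Σ(broken) − Σ(formed) = (3632 + D) − (3432 + 2D) = +200 − D
Setting this equal to −155 kJ gives D = 355 kJ/mol.

D(C-C) ≈ 355 kJ/mol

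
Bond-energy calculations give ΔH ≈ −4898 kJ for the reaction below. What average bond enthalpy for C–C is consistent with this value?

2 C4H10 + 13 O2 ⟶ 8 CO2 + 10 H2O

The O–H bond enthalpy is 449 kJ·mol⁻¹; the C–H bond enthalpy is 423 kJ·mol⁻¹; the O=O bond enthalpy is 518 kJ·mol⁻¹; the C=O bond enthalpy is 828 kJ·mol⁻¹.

D(C–C) ≈ 356 kJ/mol

Let D be the C–C bond energy.
Σ(broken) = 6×D + 20×423 + 13×518 = 15194 + 6D
Σ(formed) = 16×828 + 20×449 = 22228
ΔH = Σ(broken) − Σ(formed) = (15194 + 6D) − (22228) = −7034 + 6D
Setting this equal to −4898 kJ gives 6D = 2136, so D = 356 kJ/mol.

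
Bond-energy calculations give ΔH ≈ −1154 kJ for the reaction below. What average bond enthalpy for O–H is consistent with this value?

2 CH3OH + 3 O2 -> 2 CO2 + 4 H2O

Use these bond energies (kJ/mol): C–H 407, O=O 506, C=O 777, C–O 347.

Let D be the O–H bond energy.
Σ(broken) = 6×407 + 2×347 + 2×D + 3×506 = 4654 + 2D
Σ(formed) = 4×777 + 8×D = 3108 + 8D
ΔH = Σ(broken) − Σ(formed) = (4654 + 2D) − (3108 + 8D) = +1546 − 6D
Setting this equal to −1154 kJ gives 6D = 2700, so D = 450 kJ/mol.

D(O–H) ≈ 450 kJ/mol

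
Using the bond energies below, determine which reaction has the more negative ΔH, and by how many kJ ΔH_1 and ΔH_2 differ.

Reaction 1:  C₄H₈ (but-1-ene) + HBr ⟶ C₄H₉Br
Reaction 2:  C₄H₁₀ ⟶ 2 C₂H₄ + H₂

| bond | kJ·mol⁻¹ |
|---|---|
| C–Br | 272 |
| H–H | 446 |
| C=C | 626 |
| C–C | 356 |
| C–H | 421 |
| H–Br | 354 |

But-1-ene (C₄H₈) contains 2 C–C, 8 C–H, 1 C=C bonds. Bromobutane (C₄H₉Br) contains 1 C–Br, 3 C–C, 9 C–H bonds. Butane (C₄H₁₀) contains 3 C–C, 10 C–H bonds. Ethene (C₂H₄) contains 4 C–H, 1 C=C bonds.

Reaction 1, by 281 kJ

Reaction 1:
  Bonds broken (reactants):
    C–C: 2 × 356 = 712
    C–H: 8 × 421 = 3368
    C=C: 1 × 626 = 626
    H–Br: 1 × 354 = 354
    Σ(broken) = 5060 kJ
  Bonds formed (products):
    C–Br: 1 × 272 = 272
    C–C: 3 × 356 = 1068
    C–H: 9 × 421 = 3789
    Σ(formed) = 5129 kJ
  ΔH_1 = 5060 − 5129 = −69 kJ
Reaction 2:
  Bonds broken (reactants):
    C–C: 3 × 356 = 1068
    C–H: 10 × 421 = 4210
    Σ(broken) = 5278 kJ
  Bonds formed (products):
    C–H: 8 × 421 = 3368
    C=C: 2 × 626 = 1252
    H–H: 1 × 446 = 446
    Σ(formed) = 5066 kJ
  ΔH_2 = 5278 − 5066 = +212 kJ
ΔH_1 − ΔH_2 = −281 kJ, so reaction 1 has the more negative ΔH; |ΔH_1 − ΔH_2| = 281 kJ.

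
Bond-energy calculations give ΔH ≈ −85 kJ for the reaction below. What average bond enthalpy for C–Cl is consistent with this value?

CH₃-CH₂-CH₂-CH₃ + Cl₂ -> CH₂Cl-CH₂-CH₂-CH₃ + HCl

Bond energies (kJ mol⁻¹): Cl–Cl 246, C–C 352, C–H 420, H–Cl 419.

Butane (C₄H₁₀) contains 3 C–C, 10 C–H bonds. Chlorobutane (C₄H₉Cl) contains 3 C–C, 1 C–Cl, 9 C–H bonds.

Let D be the C–Cl bond energy.
Σ(broken) = 3×352 + 10×420 + 1×246 = 5502
Σ(formed) = 3×352 + 1×D + 9×420 + 1×419 = 5255 + D
ΔH = Σ(broken) − Σ(formed) = (5502) − (5255 + D) = +247 − D
Setting this equal to −85 kJ gives D = 332 kJ/mol.

D(C–Cl) ≈ 332 kJ/mol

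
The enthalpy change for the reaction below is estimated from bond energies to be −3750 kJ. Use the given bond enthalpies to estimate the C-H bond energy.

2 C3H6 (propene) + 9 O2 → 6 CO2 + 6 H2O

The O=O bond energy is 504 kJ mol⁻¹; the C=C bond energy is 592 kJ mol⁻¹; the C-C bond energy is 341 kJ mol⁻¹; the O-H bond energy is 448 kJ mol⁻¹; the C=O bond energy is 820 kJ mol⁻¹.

Let D be the C-H bond energy.
Σ(broken) = 2×341 + 12×D + 2×592 + 9×504 = 6402 + 12D
Σ(formed) = 12×820 + 12×448 = 15216
ΔH = Σ(broken) − Σ(formed) = (6402 + 12D) − (15216) = −8814 + 12D
Setting this equal to −3750 kJ gives 12D = 5064, so D = 422 kJ/mol.

D(C-H) ≈ 422 kJ/mol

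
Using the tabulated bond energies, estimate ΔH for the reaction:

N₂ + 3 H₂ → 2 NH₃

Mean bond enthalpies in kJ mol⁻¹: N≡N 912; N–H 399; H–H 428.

ΔH ≈ −198 kJ

Bonds broken (reactants):
  H–H: 3 × 428 = 1284
  N≡N: 1 × 912 = 912
  Σ(broken) = 2196 kJ
Bonds formed (products):
  N–H: 6 × 399 = 2394
  Σ(formed) = 2394 kJ
ΔH = Σ(broken) − Σ(formed) = 2196 − 2394 = −198 kJ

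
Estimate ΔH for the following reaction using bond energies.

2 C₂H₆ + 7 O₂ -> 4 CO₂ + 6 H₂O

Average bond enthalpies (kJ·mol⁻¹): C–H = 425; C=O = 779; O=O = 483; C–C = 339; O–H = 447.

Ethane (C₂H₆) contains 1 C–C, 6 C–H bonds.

Bonds broken (reactants):
  C–C: 2 × 339 = 678
  C–H: 12 × 425 = 5100
  O=O: 7 × 483 = 3381
  Σ(broken) = 9159 kJ
Bonds formed (products):
  C=O: 8 × 779 = 6232
  O–H: 12 × 447 = 5364
  Σ(formed) = 11596 kJ
ΔH = Σ(broken) − Σ(formed) = 9159 − 11596 = −2437 kJ

ΔH ≈ −2437 kJ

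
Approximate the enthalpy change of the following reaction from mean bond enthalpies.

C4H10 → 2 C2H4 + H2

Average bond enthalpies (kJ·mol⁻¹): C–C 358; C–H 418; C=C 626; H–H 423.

Bonds broken (reactants):
  C–C: 3 × 358 = 1074
  C–H: 10 × 418 = 4180
  Σ(broken) = 5254 kJ
Bonds formed (products):
  C–H: 8 × 418 = 3344
  C=C: 2 × 626 = 1252
  H–H: 1 × 423 = 423
  Σ(formed) = 5019 kJ
ΔH = Σ(broken) − Σ(formed) = 5254 − 5019 = +235 kJ

ΔH ≈ +235 kJ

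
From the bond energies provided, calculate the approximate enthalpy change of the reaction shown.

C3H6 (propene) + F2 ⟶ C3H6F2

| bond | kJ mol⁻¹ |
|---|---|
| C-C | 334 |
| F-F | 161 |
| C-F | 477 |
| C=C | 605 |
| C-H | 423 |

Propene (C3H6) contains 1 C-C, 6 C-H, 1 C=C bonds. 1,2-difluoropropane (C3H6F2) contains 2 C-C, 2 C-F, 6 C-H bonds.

ΔH ≈ −522 kJ

Bonds broken (reactants):
  C-C: 1 × 334 = 334
  C-H: 6 × 423 = 2538
  C=C: 1 × 605 = 605
  F-F: 1 × 161 = 161
  Σ(broken) = 3638 kJ
Bonds formed (products):
  C-C: 2 × 334 = 668
  C-F: 2 × 477 = 954
  C-H: 6 × 423 = 2538
  Σ(formed) = 4160 kJ
ΔH = Σ(broken) − Σ(formed) = 3638 − 4160 = −522 kJ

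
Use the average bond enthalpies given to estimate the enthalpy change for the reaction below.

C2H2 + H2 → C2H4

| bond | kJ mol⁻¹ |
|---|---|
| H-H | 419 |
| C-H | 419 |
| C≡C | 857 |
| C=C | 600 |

Bonds broken (reactants):
  C≡C: 1 × 857 = 857
  C-H: 2 × 419 = 838
  H-H: 1 × 419 = 419
  Σ(broken) = 2114 kJ
Bonds formed (products):
  C-H: 4 × 419 = 1676
  C=C: 1 × 600 = 600
  Σ(formed) = 2276 kJ
ΔH = Σ(broken) − Σ(formed) = 2114 − 2276 = −162 kJ

ΔH ≈ −162 kJ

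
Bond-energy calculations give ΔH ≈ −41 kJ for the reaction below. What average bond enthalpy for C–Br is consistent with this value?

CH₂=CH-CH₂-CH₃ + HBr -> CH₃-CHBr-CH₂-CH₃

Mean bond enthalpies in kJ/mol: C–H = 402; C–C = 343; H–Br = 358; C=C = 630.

Let D be the C–Br bond energy.
Σ(broken) = 2×343 + 8×402 + 1×630 + 1×358 = 4890
Σ(formed) = 1×D + 3×343 + 9×402 = 4647 + D
ΔH = Σ(broken) − Σ(formed) = (4890) − (4647 + D) = +243 − D
Setting this equal to −41 kJ gives D = 284 kJ/mol.

D(C–Br) ≈ 284 kJ/mol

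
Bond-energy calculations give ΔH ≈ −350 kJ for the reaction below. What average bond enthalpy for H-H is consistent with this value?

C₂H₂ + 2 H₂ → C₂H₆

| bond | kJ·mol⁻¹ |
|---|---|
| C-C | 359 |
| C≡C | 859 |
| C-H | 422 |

D(H-H) ≈ 419 kJ/mol

Let D be the H-H bond energy.
Σ(broken) = 1×859 + 2×422 + 2×D = 1703 + 2D
Σ(formed) = 1×359 + 6×422 = 2891
ΔH = Σ(broken) − Σ(formed) = (1703 + 2D) − (2891) = −1188 + 2D
Setting this equal to −350 kJ gives 2D = 838, so D = 419 kJ/mol.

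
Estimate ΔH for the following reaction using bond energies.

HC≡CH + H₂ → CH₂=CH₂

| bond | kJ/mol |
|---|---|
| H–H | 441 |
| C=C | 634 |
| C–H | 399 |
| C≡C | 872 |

Bonds broken (reactants):
  C≡C: 1 × 872 = 872
  C–H: 2 × 399 = 798
  H–H: 1 × 441 = 441
  Σ(broken) = 2111 kJ
Bonds formed (products):
  C–H: 4 × 399 = 1596
  C=C: 1 × 634 = 634
  Σ(formed) = 2230 kJ
ΔH = Σ(broken) − Σ(formed) = 2111 − 2230 = −119 kJ

ΔH ≈ −119 kJ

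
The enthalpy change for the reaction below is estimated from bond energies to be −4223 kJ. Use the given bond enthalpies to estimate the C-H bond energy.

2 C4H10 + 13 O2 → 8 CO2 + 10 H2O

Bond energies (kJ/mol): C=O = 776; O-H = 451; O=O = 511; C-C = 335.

Let D be the C-H bond energy.
Σ(broken) = 6×335 + 20×D + 13×511 = 8653 + 20D
Σ(formed) = 16×776 + 20×451 = 21436
ΔH = Σ(broken) − Σ(formed) = (8653 + 20D) − (21436) = −12783 + 20D
Setting this equal to −4223 kJ gives 20D = 8560, so D = 428 kJ/mol.

D(C-H) ≈ 428 kJ/mol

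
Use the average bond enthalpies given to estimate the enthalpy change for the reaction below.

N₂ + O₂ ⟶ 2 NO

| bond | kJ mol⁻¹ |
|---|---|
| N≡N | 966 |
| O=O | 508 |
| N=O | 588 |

Bonds broken (reactants):
  N≡N: 1 × 966 = 966
  O=O: 1 × 508 = 508
  Σ(broken) = 1474 kJ
Bonds formed (products):
  N=O: 2 × 588 = 1176
  Σ(formed) = 1176 kJ
ΔH = Σ(broken) − Σ(formed) = 1474 − 1176 = +298 kJ

ΔH ≈ +298 kJ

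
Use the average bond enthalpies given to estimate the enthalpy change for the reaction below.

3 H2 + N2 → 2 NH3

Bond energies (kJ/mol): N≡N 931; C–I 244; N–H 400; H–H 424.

ΔH ≈ −197 kJ

Bonds broken (reactants):
  H–H: 3 × 424 = 1272
  N≡N: 1 × 931 = 931
  Σ(broken) = 2203 kJ
Bonds formed (products):
  N–H: 6 × 400 = 2400
  Σ(formed) = 2400 kJ
ΔH = Σ(broken) − Σ(formed) = 2203 − 2400 = −197 kJ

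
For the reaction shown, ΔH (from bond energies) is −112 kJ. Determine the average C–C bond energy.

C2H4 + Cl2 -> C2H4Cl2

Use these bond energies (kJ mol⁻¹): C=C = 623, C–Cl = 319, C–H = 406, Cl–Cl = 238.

D(C–C) ≈ 335 kJ/mol

Let D be the C–C bond energy.
Σ(broken) = 4×406 + 1×623 + 1×238 = 2485
Σ(formed) = 1×D + 2×319 + 4×406 = 2262 + D
ΔH = Σ(broken) − Σ(formed) = (2485) − (2262 + D) = +223 − D
Setting this equal to −112 kJ gives D = 335 kJ/mol.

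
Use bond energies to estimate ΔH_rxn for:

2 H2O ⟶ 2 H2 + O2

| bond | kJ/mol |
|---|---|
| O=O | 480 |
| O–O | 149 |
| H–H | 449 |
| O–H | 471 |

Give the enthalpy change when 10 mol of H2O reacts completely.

ΔH = +2530 kJ

Bonds broken (reactants):
  O–H: 4 × 471 = 1884
  Σ(broken) = 1884 kJ
Bonds formed (products):
  H–H: 2 × 449 = 898
  O=O: 1 × 480 = 480
  Σ(formed) = 1378 kJ
ΔH = Σ(broken) − Σ(formed) = 1884 − 1378 = +506 kJ
For 5× the reaction as written: 5 × (+506) = +2530 kJ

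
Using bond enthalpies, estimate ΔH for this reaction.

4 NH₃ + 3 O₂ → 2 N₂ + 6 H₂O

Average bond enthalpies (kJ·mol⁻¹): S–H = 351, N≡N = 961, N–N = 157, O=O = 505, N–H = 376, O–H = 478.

Bonds broken (reactants):
  N–H: 12 × 376 = 4512
  O=O: 3 × 505 = 1515
  Σ(broken) = 6027 kJ
Bonds formed (products):
  N≡N: 2 × 961 = 1922
  O–H: 12 × 478 = 5736
  Σ(formed) = 7658 kJ
ΔH = Σ(broken) − Σ(formed) = 6027 − 7658 = −1631 kJ

ΔH ≈ −1631 kJ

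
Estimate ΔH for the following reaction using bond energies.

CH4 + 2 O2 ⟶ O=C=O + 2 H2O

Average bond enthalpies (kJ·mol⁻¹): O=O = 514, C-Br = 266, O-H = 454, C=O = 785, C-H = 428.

ΔH ≈ −646 kJ

Bonds broken (reactants):
  C-H: 4 × 428 = 1712
  O=O: 2 × 514 = 1028
  Σ(broken) = 2740 kJ
Bonds formed (products):
  C=O: 2 × 785 = 1570
  O-H: 4 × 454 = 1816
  Σ(formed) = 3386 kJ
ΔH = Σ(broken) − Σ(formed) = 2740 − 3386 = −646 kJ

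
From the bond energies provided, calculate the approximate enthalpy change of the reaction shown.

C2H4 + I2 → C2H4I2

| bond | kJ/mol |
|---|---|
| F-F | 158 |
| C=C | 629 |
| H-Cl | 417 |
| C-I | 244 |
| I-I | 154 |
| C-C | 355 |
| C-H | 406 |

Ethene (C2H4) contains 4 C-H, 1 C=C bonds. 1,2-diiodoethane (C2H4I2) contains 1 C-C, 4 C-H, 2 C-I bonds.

Bonds broken (reactants):
  C-H: 4 × 406 = 1624
  C=C: 1 × 629 = 629
  I-I: 1 × 154 = 154
  Σ(broken) = 2407 kJ
Bonds formed (products):
  C-C: 1 × 355 = 355
  C-H: 4 × 406 = 1624
  C-I: 2 × 244 = 488
  Σ(formed) = 2467 kJ
ΔH = Σ(broken) − Σ(formed) = 2407 − 2467 = −60 kJ

ΔH ≈ −60 kJ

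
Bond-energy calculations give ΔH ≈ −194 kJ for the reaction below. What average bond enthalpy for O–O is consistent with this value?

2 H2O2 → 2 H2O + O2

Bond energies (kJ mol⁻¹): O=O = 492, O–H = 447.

Let D be the O–O bond energy.
Σ(broken) = 4×447 + 2×D = 1788 + 2D
Σ(formed) = 4×447 + 1×492 = 2280
ΔH = Σ(broken) − Σ(formed) = (1788 + 2D) − (2280) = −492 + 2D
Setting this equal to −194 kJ gives 2D = 298, so D = 149 kJ/mol.

D(O–O) ≈ 149 kJ/mol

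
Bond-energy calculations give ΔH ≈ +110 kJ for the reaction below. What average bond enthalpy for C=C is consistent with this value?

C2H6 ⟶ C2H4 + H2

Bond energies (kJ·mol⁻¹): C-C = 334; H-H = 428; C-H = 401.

D(C=C) ≈ 598 kJ/mol

Let D be the C=C bond energy.
Σ(broken) = 1×334 + 6×401 = 2740
Σ(formed) = 4×401 + 1×D + 1×428 = 2032 + D
ΔH = Σ(broken) − Σ(formed) = (2740) − (2032 + D) = +708 − D
Setting this equal to +110 kJ gives D = 598 kJ/mol.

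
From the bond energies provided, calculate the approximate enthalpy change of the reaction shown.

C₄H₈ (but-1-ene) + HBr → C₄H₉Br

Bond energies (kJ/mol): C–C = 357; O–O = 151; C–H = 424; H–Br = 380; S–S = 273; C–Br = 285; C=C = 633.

ΔH ≈ −53 kJ

Bonds broken (reactants):
  C–C: 2 × 357 = 714
  C–H: 8 × 424 = 3392
  C=C: 1 × 633 = 633
  H–Br: 1 × 380 = 380
  Σ(broken) = 5119 kJ
Bonds formed (products):
  C–Br: 1 × 285 = 285
  C–C: 3 × 357 = 1071
  C–H: 9 × 424 = 3816
  Σ(formed) = 5172 kJ
ΔH = Σ(broken) − Σ(formed) = 5119 − 5172 = −53 kJ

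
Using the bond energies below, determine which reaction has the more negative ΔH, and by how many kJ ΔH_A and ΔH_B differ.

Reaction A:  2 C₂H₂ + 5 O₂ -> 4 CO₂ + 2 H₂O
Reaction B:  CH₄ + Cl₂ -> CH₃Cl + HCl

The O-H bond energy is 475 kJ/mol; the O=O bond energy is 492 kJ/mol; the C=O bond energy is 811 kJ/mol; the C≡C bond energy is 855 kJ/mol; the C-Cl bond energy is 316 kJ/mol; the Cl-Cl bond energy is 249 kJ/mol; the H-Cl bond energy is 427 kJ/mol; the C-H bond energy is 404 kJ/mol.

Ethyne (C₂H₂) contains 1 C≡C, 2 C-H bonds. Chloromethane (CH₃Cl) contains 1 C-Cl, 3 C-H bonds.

Reaction A, by 2512 kJ

Reaction A:
  Bonds broken (reactants):
    C≡C: 2 × 855 = 1710
    C-H: 4 × 404 = 1616
    O=O: 5 × 492 = 2460
    Σ(broken) = 5786 kJ
  Bonds formed (products):
    C=O: 8 × 811 = 6488
    O-H: 4 × 475 = 1900
    Σ(formed) = 8388 kJ
  ΔH_A = 5786 − 8388 = −2602 kJ
Reaction B:
  Bonds broken (reactants):
    C-H: 4 × 404 = 1616
    Cl-Cl: 1 × 249 = 249
    Σ(broken) = 1865 kJ
  Bonds formed (products):
    C-Cl: 1 × 316 = 316
    C-H: 3 × 404 = 1212
    H-Cl: 1 × 427 = 427
    Σ(formed) = 1955 kJ
  ΔH_B = 1865 − 1955 = −90 kJ
ΔH_A − ΔH_B = −2512 kJ, so reaction A has the more negative ΔH; |ΔH_A − ΔH_B| = 2512 kJ.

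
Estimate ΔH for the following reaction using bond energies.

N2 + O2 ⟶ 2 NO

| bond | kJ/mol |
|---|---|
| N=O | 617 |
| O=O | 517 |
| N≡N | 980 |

ΔH ≈ +263 kJ

Bonds broken (reactants):
  N≡N: 1 × 980 = 980
  O=O: 1 × 517 = 517
  Σ(broken) = 1497 kJ
Bonds formed (products):
  N=O: 2 × 617 = 1234
  Σ(formed) = 1234 kJ
ΔH = Σ(broken) − Σ(formed) = 1497 − 1234 = +263 kJ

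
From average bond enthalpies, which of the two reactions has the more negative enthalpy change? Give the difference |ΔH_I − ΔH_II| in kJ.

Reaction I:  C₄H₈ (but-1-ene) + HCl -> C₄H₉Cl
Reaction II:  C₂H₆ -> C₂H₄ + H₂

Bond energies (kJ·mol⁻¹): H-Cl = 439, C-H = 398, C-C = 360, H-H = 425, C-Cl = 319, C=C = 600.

Reaction I, by 169 kJ

Reaction I:
  Bonds broken (reactants):
    C-C: 2 × 360 = 720
    C-H: 8 × 398 = 3184
    C=C: 1 × 600 = 600
    H-Cl: 1 × 439 = 439
    Σ(broken) = 4943 kJ
  Bonds formed (products):
    C-C: 3 × 360 = 1080
    C-Cl: 1 × 319 = 319
    C-H: 9 × 398 = 3582
    Σ(formed) = 4981 kJ
  ΔH_I = 4943 − 4981 = −38 kJ
Reaction II:
  Bonds broken (reactants):
    C-C: 1 × 360 = 360
    C-H: 6 × 398 = 2388
    Σ(broken) = 2748 kJ
  Bonds formed (products):
    C-H: 4 × 398 = 1592
    C=C: 1 × 600 = 600
    H-H: 1 × 425 = 425
    Σ(formed) = 2617 kJ
  ΔH_II = 2748 − 2617 = +131 kJ
ΔH_I − ΔH_II = −169 kJ, so reaction I has the more negative ΔH; |ΔH_I − ΔH_II| = 169 kJ.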